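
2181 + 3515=5696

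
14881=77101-62220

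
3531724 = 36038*98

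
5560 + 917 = 6477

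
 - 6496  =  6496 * ( - 1)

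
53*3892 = 206276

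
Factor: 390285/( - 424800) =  - 147/160 = -2^(-5)*3^1*5^( - 1)*7^2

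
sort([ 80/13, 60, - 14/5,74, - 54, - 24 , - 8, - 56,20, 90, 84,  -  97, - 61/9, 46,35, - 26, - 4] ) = [ - 97 , - 56 ,-54, - 26,  -  24,-8, - 61/9, - 4, - 14/5,80/13 , 20, 35,  46,60, 74, 84 , 90 ] 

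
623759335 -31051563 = 592707772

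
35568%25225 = 10343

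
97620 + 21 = 97641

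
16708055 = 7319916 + 9388139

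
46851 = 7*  6693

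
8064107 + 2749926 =10814033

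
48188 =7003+41185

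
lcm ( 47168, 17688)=141504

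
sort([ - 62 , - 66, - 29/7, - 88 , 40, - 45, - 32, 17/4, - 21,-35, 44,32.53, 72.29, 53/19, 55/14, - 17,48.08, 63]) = [  -  88, - 66, - 62,  -  45, - 35,-32, - 21, - 17, - 29/7,53/19, 55/14, 17/4,  32.53, 40,44, 48.08, 63,72.29]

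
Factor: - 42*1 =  -42 = - 2^1*3^1*7^1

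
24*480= 11520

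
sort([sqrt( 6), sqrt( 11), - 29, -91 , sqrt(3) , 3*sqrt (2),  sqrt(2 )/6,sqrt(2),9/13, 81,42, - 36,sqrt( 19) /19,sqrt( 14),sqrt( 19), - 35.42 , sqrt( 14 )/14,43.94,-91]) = [ - 91,- 91 , - 36, - 35.42,-29,sqrt( 19)/19,sqrt( 2) /6 , sqrt(14) /14,9/13, sqrt( 2 ),sqrt (3),sqrt(6),sqrt ( 11),  sqrt(14 ),3 * sqrt( 2 ), sqrt( 19), 42, 43.94, 81]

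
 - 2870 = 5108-7978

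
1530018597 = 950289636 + 579728961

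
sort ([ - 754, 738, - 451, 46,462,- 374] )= [- 754, - 451 , - 374,46, 462, 738 ] 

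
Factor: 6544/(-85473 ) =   -  2^4*3^ ( - 2 )*409^1*9497^ ( - 1)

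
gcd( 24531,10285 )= 17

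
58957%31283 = 27674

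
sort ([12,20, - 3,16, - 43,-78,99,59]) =[ - 78, - 43, - 3,12, 16,20, 59,99]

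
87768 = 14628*6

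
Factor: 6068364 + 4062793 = 10131157^1 = 10131157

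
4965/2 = 2482 + 1/2= 2482.50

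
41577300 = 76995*540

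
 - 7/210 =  - 1/30  =  - 0.03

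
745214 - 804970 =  - 59756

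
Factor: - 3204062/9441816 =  - 2^( - 2)*3^( - 1 )* 53^1*167^1 *181^1*197^(  -  1 )*1997^(-1 ) = - 1602031/4720908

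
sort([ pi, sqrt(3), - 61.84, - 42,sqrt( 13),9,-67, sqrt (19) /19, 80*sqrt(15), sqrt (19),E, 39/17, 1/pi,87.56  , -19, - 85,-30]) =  [  -  85, - 67 , - 61.84, -42, - 30, - 19, sqrt( 19 ) /19,1/pi, sqrt( 3), 39/17  ,  E, pi, sqrt(13 ), sqrt (19), 9,87.56, 80 * sqrt( 15) ]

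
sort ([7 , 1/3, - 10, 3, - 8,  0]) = [ - 10, - 8, 0,1/3  ,  3, 7]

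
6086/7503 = 6086/7503 = 0.81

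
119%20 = 19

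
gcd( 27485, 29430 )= 5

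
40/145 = 8/29 = 0.28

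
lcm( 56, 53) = 2968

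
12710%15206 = 12710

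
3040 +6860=9900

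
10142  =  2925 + 7217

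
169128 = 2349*72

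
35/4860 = 7/972 = 0.01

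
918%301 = 15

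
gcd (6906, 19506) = 6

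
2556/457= 5 + 271/457 = 5.59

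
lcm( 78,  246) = 3198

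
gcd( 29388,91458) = 6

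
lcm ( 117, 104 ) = 936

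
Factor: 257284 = 2^2*131^1 * 491^1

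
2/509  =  2/509 =0.00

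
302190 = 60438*5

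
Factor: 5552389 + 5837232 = 11389621 = 11389621^1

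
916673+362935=1279608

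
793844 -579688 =214156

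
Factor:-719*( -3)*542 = 2^1*3^1*271^1*719^1 = 1169094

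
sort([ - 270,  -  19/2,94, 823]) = [ - 270, - 19/2,  94, 823]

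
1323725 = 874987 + 448738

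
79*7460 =589340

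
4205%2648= 1557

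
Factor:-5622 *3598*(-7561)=2^2 *3^1*7^1*257^1*937^1*7561^1 = 152943575316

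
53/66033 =53/66033 = 0.00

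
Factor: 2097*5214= 10933758= 2^1*3^3*11^1*79^1*233^1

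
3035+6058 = 9093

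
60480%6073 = 5823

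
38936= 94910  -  55974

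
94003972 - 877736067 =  - 783732095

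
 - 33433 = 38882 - 72315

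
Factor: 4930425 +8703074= 13633499=11^1 *853^1*1453^1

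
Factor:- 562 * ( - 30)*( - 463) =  - 2^2*3^1* 5^1 *281^1* 463^1 = - 7806180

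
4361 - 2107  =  2254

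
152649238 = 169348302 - 16699064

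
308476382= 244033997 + 64442385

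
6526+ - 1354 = 5172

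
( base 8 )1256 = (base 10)686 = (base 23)16j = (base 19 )1H2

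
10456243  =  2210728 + 8245515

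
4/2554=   2/1277  =  0.00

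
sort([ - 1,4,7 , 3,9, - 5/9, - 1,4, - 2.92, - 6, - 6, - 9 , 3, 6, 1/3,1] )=[ - 9, - 6, - 6, - 2.92, - 1, - 1, - 5/9 , 1/3, 1,3,  3,4,4,6,7,9 ]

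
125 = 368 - 243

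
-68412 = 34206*( - 2) 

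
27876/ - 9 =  - 3098 + 2/3 = - 3097.33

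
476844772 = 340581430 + 136263342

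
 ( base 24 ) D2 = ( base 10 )314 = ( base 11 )266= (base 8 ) 472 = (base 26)c2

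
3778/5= 3778/5 = 755.60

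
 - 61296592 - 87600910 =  - 148897502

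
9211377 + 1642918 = 10854295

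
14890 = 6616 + 8274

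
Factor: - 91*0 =0^1=0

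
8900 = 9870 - 970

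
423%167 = 89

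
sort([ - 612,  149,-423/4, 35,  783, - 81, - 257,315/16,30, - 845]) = [ - 845,  -  612,-257, - 423/4, -81,315/16, 30,35, 149, 783]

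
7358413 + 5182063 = 12540476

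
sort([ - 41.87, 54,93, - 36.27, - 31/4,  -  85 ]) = [ - 85, - 41.87, - 36.27,-31/4 , 54, 93]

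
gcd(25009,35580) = 1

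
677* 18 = 12186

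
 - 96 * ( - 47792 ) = 4588032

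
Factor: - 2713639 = - 47^1*57737^1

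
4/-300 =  - 1/75 = - 0.01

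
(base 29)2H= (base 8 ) 113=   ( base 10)75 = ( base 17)47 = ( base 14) 55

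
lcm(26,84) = 1092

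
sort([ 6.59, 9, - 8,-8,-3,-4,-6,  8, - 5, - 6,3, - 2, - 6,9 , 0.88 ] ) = [ - 8, - 8, - 6, - 6, - 6,-5, - 4, - 3, - 2, 0.88, 3, 6.59,8,  9, 9] 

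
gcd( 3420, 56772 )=684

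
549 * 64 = 35136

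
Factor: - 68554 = -2^1*151^1*227^1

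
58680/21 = 19560/7=2794.29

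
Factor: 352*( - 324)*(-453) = 51663744 = 2^7*3^5*11^1 * 151^1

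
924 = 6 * 154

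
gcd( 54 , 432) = 54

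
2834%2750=84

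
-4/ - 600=1/150=0.01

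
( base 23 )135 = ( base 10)603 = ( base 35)h8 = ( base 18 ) 1F9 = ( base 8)1133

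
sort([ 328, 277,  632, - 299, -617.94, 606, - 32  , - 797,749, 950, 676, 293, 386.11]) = [ - 797, - 617.94, - 299, - 32, 277,293,  328, 386.11  ,  606, 632, 676, 749,950]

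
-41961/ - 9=13987/3 = 4662.33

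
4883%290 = 243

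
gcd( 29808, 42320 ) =368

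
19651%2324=1059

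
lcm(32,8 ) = 32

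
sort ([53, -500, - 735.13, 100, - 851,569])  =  [ - 851,-735.13, - 500, 53,100,569]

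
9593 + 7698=17291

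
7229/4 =7229/4 = 1807.25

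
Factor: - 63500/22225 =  - 2^2 * 5^1*7^(-1)= -  20/7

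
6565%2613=1339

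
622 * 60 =37320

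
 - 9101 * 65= - 591565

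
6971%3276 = 419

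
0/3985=0= 0.00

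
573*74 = 42402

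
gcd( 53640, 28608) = 3576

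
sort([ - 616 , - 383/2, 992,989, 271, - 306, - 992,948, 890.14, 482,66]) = [ - 992, - 616,-306,  -  383/2, 66,271,482,890.14 , 948,989,992]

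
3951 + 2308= 6259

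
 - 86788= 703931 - 790719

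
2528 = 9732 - 7204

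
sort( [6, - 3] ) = [ - 3 , 6]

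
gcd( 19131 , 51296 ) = 7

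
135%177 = 135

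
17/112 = 17/112  =  0.15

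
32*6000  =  192000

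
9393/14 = 670  +  13/14 = 670.93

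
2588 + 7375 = 9963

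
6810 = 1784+5026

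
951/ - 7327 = -951/7327 = -0.13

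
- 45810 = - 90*509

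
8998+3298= 12296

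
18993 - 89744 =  - 70751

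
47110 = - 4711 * ( - 10)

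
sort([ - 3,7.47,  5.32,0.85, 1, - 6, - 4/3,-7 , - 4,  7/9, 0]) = [ -7, - 6,- 4, - 3,-4/3, 0,7/9 , 0.85, 1,  5.32,7.47] 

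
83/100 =83/100=0.83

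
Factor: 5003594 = 2^1 * 929^1*2693^1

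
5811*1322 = 7682142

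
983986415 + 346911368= 1330897783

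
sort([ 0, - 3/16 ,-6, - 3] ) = [-6, - 3,  -  3/16, 0 ] 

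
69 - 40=29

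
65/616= 65/616 = 0.11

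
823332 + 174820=998152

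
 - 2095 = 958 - 3053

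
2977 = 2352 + 625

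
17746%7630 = 2486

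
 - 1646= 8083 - 9729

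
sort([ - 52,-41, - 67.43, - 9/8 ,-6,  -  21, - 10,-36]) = [ - 67.43, - 52, - 41, - 36, - 21, - 10, - 6, - 9/8] 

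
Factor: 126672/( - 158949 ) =  -  2^4*3^( - 2 )*13^1*29^(-1 ) = - 208/261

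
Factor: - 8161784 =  - 2^3*1020223^1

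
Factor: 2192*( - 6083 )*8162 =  - 2^5*7^2 * 11^2*53^1*79^1*137^1=- 108831585632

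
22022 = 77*286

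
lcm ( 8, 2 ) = 8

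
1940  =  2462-522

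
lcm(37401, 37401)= 37401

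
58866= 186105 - 127239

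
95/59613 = 95/59613= 0.00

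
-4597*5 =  - 22985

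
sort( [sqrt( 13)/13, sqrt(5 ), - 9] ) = [ - 9,sqrt(13)/13,sqrt(5 ) ]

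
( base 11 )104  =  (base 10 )125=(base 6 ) 325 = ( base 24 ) 55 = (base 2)1111101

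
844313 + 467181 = 1311494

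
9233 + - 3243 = 5990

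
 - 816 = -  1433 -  - 617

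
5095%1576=367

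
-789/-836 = 789/836 = 0.94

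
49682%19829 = 10024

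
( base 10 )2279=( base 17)7F1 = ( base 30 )2FT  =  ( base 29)2KH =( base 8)4347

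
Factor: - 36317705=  - 5^1* 827^1*8783^1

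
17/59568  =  1/3504  =  0.00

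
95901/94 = 1020+ 21/94 = 1020.22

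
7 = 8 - 1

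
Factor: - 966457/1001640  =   - 2^ ( - 3)* 3^ (  -  1) * 5^ ( - 1 ) * 17^(- 1 )*491^( - 1)*881^1  *1097^1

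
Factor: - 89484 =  - 2^2*3^1*7457^1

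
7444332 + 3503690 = 10948022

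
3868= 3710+158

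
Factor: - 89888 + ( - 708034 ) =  - 2^1 * 3^2*97^1*457^1 = -797922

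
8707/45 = 193 + 22/45= 193.49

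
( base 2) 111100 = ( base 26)28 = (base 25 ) 2A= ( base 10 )60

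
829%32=29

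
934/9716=467/4858 = 0.10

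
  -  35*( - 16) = 560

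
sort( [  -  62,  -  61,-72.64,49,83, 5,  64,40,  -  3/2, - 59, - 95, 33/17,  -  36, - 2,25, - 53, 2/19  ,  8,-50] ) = [ - 95, - 72.64, - 62, - 61,-59,-53, - 50,-36, - 2, -3/2,2/19,33/17,5, 8,25, 40, 49,64,83 ]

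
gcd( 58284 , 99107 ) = 1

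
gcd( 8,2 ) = 2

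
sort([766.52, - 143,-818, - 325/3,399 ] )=[-818,- 143, - 325/3, 399, 766.52]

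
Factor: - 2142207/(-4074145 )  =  3^4 * 5^( - 1)*53^1*499^1*814829^( - 1)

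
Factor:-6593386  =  -2^1 * 3296693^1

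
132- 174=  - 42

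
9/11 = 9/11 = 0.82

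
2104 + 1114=3218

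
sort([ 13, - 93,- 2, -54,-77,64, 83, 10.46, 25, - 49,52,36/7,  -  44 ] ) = [- 93,  -  77,  -  54, - 49 ,  -  44,  -  2,36/7,10.46, 13, 25,  52, 64 , 83]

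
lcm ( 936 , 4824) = 62712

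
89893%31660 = 26573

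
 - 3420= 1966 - 5386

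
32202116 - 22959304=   9242812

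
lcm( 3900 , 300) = 3900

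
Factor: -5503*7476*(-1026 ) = 2^3*3^4*7^1*19^1*89^1 * 5503^1 = 42210079128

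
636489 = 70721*9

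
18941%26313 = 18941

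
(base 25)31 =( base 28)2k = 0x4C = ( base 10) 76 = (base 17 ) 48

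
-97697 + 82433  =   - 15264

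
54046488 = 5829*9272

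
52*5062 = 263224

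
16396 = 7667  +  8729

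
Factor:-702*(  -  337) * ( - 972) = -229949928 = - 2^3*3^8*13^1*337^1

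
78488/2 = 39244 =39244.00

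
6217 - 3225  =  2992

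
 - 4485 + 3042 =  - 1443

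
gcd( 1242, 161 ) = 23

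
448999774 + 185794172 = 634793946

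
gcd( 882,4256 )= 14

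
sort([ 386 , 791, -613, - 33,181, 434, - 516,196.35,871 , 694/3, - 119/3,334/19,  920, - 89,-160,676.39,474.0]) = [-613,-516, - 160, - 89, - 119/3,  -  33, 334/19,181,196.35,694/3,386, 434,474.0  ,  676.39,791, 871,920 ] 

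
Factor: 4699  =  37^1*127^1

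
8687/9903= 8687/9903 = 0.88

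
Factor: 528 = 2^4*3^1*11^1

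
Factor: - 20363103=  - 3^3*349^1*2161^1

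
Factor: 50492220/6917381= 2^2*3^1*5^1* 83^1*10139^1*6917381^( - 1)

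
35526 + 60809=96335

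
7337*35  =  256795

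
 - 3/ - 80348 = 3/80348=0.00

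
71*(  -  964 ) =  - 68444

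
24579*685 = 16836615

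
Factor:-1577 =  - 19^1*83^1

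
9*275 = 2475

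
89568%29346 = 1530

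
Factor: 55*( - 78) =-2^1*3^1*5^1*11^1*13^1  =  - 4290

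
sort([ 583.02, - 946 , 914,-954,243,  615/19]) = [ - 954,-946,615/19,243,583.02,914] 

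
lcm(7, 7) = 7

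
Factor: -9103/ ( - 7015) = 5^(  -  1)*23^(-1)* 61^ ( - 1)*9103^1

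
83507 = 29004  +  54503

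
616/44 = 14 = 14.00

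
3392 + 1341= 4733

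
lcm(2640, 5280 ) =5280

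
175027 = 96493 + 78534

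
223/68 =223/68 = 3.28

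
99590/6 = 16598  +  1/3 = 16598.33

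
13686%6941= 6745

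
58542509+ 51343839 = 109886348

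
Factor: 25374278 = 2^1*223^1*56893^1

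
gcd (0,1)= 1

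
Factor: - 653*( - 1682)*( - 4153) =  - 4561430938 = - 2^1*29^2*653^1*4153^1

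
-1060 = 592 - 1652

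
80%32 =16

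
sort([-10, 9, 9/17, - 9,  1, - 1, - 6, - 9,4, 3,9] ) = [ - 10, - 9,-9, - 6,-1,9/17,1,3,4 , 9, 9]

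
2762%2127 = 635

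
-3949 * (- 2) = 7898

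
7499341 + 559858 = 8059199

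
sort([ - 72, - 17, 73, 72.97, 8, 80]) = [ - 72, - 17,8,72.97,73,80 ]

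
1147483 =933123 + 214360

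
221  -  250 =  - 29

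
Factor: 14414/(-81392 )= - 7207/40696 = - 2^(-3)*5087^( - 1)*7207^1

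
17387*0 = 0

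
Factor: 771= 3^1*257^1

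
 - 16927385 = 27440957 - 44368342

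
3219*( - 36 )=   -  115884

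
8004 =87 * 92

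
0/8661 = 0 = 0.00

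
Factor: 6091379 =7^1 * 870197^1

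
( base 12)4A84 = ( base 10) 8452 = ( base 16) 2104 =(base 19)147G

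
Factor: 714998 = 2^1 * 131^1*2729^1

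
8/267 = 8/267= 0.03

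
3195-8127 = -4932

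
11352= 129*88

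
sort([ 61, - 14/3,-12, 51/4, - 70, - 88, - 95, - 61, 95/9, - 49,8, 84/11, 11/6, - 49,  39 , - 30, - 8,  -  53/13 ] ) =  [-95,  -  88, - 70, - 61, - 49, -49,-30, - 12, - 8,-14/3, - 53/13,11/6,  84/11, 8, 95/9,51/4, 39, 61 ] 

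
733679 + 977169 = 1710848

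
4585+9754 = 14339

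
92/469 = 92/469 =0.20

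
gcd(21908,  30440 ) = 4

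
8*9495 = 75960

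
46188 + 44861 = 91049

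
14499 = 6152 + 8347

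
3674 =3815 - 141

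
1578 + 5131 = 6709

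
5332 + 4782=10114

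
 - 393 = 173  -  566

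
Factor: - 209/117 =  - 3^( - 2 )*11^1*13^( - 1)*19^1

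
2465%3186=2465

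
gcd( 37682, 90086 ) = 2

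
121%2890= 121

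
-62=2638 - 2700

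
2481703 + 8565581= 11047284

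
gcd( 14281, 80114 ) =1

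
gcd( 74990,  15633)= 1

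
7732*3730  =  28840360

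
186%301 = 186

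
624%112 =64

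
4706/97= 48 + 50/97 = 48.52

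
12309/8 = 12309/8= 1538.62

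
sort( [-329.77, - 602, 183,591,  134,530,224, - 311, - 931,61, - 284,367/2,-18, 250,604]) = [ - 931, - 602, - 329.77, - 311,-284, - 18, 61, 134,  183, 367/2,224,  250, 530, 591, 604 ] 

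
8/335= 8/335=0.02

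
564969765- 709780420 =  - 144810655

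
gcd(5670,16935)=15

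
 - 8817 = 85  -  8902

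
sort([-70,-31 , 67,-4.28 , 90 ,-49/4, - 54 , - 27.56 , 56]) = [  -  70,- 54 ,-31,-27.56, - 49/4 ,-4.28, 56, 67, 90]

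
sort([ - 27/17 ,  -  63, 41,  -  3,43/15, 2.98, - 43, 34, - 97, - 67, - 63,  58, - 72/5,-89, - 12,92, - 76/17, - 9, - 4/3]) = [ - 97, - 89, - 67, -63 , - 63  ,-43,  -  72/5,- 12,-9, - 76/17, - 3, - 27/17, - 4/3, 43/15 , 2.98,34,41, 58, 92]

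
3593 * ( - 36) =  - 129348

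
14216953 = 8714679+5502274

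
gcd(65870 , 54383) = 7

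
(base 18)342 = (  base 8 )2026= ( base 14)54a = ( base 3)1102202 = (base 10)1046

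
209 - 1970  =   - 1761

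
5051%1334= 1049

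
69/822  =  23/274 = 0.08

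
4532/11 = 412 = 412.00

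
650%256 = 138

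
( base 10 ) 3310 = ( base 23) 65l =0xCEE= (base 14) 12c6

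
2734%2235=499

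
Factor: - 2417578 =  - 2^1*1208789^1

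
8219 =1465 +6754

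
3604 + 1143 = 4747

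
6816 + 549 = 7365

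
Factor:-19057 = -17^1*  19^1*59^1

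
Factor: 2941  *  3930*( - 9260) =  - 2^3*3^1  *5^2*17^1*131^1*173^1*463^1 = - 107028283800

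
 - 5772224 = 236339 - 6008563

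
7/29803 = 7/29803 = 0.00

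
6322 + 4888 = 11210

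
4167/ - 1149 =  - 1389/383  =  - 3.63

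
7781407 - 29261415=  - 21480008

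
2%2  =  0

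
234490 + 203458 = 437948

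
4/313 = 4/313 = 0.01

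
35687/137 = 260 + 67/137 = 260.49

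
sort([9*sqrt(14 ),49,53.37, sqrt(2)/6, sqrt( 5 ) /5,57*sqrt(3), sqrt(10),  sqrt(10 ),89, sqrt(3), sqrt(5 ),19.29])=[ sqrt (2 ) /6 , sqrt(5 ) /5,sqrt(3),sqrt( 5 ),sqrt( 10),sqrt(10),19.29, 9*sqrt( 14) , 49,53.37,  89, 57 * sqrt(3 ) ]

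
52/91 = 4/7 = 0.57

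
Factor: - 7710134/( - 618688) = 2^( - 5 )*7^ ( - 1)*31^1*37^1*1381^ ( - 1 )*3361^1=3855067/309344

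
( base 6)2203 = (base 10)507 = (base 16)1fb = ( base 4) 13323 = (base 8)773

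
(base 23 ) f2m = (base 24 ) dlb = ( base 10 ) 8003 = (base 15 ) 2588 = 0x1F43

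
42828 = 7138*6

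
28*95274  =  2667672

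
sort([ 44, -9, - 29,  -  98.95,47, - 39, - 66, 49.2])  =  [ - 98.95, - 66, - 39,  -  29,  -  9, 44, 47, 49.2]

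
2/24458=1/12229=0.00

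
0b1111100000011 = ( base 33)79j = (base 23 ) F04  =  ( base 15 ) 2544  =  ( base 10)7939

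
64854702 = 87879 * 738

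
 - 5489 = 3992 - 9481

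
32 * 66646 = 2132672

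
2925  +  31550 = 34475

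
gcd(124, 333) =1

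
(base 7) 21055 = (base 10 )5185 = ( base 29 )64N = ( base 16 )1441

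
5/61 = 5/61 = 0.08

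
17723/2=8861 + 1/2 = 8861.50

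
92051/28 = 3287+15/28 = 3287.54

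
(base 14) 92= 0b10000000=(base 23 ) 5D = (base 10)128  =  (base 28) 4g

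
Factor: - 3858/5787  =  - 2/3 = - 2^1*3^( - 1 )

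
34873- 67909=-33036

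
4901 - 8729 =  - 3828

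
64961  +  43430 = 108391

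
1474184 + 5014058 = 6488242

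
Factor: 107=107^1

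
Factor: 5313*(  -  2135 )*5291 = -3^1*5^1 * 7^2*11^2*13^1*23^1*37^1*61^1 = -60017162205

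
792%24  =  0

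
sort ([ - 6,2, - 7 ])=[ - 7, - 6,2]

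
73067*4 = 292268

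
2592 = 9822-7230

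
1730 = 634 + 1096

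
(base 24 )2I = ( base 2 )1000010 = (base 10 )66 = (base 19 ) 39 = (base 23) 2K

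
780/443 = 1 + 337/443 = 1.76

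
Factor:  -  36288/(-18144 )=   2 = 2^1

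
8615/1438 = 8615/1438 = 5.99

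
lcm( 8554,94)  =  8554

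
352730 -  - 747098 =1099828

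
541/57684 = 541/57684=0.01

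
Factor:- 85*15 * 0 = 0 = 0^1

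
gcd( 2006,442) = 34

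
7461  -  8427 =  - 966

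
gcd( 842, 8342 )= 2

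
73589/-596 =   -  124 +315/596 =-  123.47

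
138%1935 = 138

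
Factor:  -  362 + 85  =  -277= - 277^1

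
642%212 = 6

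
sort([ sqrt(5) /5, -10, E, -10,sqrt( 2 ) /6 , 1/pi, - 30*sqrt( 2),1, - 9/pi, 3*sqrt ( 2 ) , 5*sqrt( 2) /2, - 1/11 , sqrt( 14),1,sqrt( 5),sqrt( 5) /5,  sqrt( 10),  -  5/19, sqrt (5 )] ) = [ - 30* sqrt( 2),  -  10, - 10,  -  9/pi , - 5/19,-1/11,  sqrt( 2 ) /6 , 1/pi,sqrt( 5)/5 , sqrt (5)/5, 1,  1,sqrt(5), sqrt( 5), E,sqrt( 10),  5*  sqrt(2) /2,sqrt(14),3*sqrt( 2 )]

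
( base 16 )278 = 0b1001111000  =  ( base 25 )107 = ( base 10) 632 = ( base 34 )ik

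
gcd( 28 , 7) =7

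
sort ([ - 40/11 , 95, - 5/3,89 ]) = [-40/11, - 5/3 , 89,95]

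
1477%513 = 451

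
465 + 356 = 821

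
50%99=50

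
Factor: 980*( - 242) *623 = - 2^3*5^1*7^3* 11^2*89^1 = - 147750680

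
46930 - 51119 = - 4189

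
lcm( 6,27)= 54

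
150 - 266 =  - 116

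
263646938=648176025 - 384529087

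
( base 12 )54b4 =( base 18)1afa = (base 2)10010010001000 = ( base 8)22210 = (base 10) 9352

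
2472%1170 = 132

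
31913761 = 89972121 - 58058360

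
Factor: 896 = 2^7*7^1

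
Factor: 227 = 227^1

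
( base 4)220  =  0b101000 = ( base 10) 40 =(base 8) 50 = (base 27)1d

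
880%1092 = 880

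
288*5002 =1440576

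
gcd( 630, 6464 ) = 2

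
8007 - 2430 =5577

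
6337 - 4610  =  1727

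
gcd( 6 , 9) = 3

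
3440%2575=865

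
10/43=10/43 = 0.23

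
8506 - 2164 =6342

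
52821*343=18117603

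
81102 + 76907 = 158009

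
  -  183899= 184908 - 368807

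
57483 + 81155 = 138638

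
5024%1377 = 893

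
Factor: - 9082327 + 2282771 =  - 6799556 = - 2^2*1249^1  *  1361^1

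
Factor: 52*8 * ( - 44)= - 2^7 * 11^1*13^1 = - 18304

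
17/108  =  17/108 = 0.16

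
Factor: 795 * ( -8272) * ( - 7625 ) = 2^4*3^1*5^4*11^1*47^1*53^1 * 61^1 = 50143830000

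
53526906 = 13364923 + 40161983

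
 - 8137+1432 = -6705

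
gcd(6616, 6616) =6616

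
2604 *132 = 343728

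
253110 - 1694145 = - 1441035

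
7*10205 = 71435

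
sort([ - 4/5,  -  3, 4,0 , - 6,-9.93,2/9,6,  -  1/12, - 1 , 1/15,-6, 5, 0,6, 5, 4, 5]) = [ - 9.93, - 6 ,-6,- 3, - 1, - 4/5,  -  1/12, 0, 0, 1/15, 2/9,4, 4,5, 5,5, 6,6] 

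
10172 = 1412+8760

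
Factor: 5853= 3^1 *1951^1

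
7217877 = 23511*307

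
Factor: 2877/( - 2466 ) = -7/6 = - 2^( - 1 )*3^(-1 )*7^1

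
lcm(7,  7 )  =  7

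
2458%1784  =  674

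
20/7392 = 5/1848= 0.00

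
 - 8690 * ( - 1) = 8690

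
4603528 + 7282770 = 11886298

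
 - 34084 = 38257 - 72341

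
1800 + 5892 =7692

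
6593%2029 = 506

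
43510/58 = 750+ 5/29=750.17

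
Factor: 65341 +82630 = 73^1 * 2027^1 =147971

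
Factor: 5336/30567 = 2^3*3^( - 1)*29^1* 443^(- 1 ) = 232/1329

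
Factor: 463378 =2^1*443^1*523^1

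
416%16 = 0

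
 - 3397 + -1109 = - 4506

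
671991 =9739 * 69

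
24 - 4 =20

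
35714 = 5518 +30196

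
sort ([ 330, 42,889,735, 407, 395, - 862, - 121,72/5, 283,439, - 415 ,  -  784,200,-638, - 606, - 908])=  [  -  908,-862, - 784, - 638,  -  606,  -  415,- 121, 72/5, 42 , 200,283,330 , 395, 407,439, 735 , 889] 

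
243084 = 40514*6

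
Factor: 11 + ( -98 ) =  - 3^1*29^1 = - 87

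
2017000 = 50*40340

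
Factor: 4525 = 5^2*181^1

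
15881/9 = 15881/9 = 1764.56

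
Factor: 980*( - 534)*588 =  - 307712160 = - 2^5* 3^2*5^1*7^4*89^1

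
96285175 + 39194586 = 135479761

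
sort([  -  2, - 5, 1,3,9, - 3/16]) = [ - 5, - 2, - 3/16,1 , 3,9 ]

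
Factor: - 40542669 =- 3^2 *4504741^1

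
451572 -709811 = -258239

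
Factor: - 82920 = -2^3*3^1* 5^1*691^1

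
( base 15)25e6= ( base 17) 1AGG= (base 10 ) 8091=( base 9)12080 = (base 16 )1F9B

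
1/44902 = 1/44902 =0.00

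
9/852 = 3/284 = 0.01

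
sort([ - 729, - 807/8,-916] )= [ - 916, - 729, - 807/8] 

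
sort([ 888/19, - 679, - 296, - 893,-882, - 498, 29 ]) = [ - 893, -882, - 679 ,  -  498, - 296, 29,  888/19 ] 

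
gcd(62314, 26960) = 2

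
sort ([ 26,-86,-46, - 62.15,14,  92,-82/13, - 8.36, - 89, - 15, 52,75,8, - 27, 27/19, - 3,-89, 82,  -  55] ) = [ - 89, - 89, -86, - 62.15, - 55,-46, -27,-15, - 8.36,-82/13,-3 , 27/19,  8 , 14, 26 , 52, 75, 82,92] 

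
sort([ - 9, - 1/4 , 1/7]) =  [ - 9, - 1/4 , 1/7 ] 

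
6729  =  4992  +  1737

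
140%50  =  40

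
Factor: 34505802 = 2^1*3^2*47^1*40787^1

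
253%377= 253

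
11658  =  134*87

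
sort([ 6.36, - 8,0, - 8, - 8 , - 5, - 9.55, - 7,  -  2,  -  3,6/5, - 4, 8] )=[ - 9.55 , - 8 , - 8, - 8, - 7,-5, - 4, - 3, - 2,0,6/5,6.36,8]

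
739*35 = 25865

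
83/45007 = 83/45007 = 0.00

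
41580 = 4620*9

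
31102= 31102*1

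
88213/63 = 1400 + 13/63 = 1400.21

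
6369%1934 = 567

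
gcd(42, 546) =42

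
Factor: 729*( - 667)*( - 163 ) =3^6* 23^1*29^1*163^1 =79257609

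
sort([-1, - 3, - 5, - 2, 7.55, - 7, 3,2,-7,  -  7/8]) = [  -  7, - 7, - 5, - 3, - 2, - 1,-7/8, 2 , 3, 7.55 ] 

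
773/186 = 4 + 29/186 = 4.16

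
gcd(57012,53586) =6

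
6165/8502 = 2055/2834 = 0.73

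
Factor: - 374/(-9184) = 2^( - 4 ) * 7^ (-1)*11^1*17^1*41^( - 1) =187/4592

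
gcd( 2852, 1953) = 31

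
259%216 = 43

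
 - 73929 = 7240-81169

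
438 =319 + 119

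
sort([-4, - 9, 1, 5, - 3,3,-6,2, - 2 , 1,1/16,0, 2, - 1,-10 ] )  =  [-10 ,  -  9,-6, - 4,-3,-2,-1, 0,1/16,1,1,2,2,3, 5]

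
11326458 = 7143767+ 4182691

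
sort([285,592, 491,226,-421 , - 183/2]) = [ - 421, - 183/2,226,285 , 491, 592]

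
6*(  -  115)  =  - 690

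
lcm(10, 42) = 210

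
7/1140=7/1140=0.01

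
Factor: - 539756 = -2^2*7^1*37^1*521^1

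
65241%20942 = 2415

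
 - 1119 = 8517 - 9636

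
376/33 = 376/33 = 11.39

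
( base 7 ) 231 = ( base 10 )120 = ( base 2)1111000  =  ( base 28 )48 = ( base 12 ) A0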